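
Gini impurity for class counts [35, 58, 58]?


Probabilities: [35/151, 58/151, 58/151] ≈ [0.2318, 0.3841, 0.3841]
Σpᵢ² = (1225 + 3364 + 3364)/151² = 7953/22801
Gini = 1 - Σpᵢ² = 1 - 7953/22801 = 0.6512

0.6512


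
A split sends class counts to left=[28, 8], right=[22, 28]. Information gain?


Parent = [50, 36], H_parent = 0.9808
H_left = 0.7642 (n=36), H_right = 0.9896 (n=50)
H_children = (36/86)·0.7642 + (50/86)·0.9896 = 0.8952
IG = 0.9808 - 0.8952 = 0.0856

0.0856


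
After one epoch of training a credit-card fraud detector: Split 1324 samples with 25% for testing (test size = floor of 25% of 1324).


Test = ⌊1324·25/100⌋ = 331
Train = 1324 - 331 = 993

Train: 993, Test: 331


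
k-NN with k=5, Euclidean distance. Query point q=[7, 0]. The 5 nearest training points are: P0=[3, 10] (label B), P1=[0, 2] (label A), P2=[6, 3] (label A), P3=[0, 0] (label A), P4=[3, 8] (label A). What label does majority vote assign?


d(q,P0) = 10.7703  (label B)
d(q,P1) = 7.2801  (label A)
d(q,P2) = 3.1623  (label A)
d(q,P3) = 7.0  (label A)
d(q,P4) = 8.9443  (label A)
Votes: A=4, B=1
Majority → A

A


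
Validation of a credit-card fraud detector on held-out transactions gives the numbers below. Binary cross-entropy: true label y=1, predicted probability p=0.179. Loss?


BCE = -[y·ln(p) + (1-y)·ln(1-p)]
= -1·ln(0.179) - 0
= -ln(0.179) = 1.7204

1.7204


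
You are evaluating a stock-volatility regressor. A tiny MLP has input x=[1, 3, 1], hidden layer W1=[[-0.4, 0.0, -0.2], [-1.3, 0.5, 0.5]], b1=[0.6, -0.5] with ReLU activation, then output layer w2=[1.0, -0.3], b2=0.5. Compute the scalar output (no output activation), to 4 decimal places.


z1[0] = (-0.4)·(1) + (0.0)·(3) + (-0.2)·(1) + 0.6 = 0.0
z1[1] = (-1.3)·(1) + (0.5)·(3) + (0.5)·(1) - 0.5 = 0.2
h = ReLU(z1) = [0.0, 0.2]
output = (1.0)·(0.0) + (-0.3)·(0.2) + 0.5 = 0.44

0.44


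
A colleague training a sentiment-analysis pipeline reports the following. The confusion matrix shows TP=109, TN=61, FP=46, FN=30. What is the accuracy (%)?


Accuracy = (TP+TN)/(TP+TN+FP+FN)
= (109+61)/(246)
= 170/246 = 69.11%

69.11%


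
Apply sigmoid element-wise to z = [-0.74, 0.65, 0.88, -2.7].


σ(-0.74) = 1/(1+e^0.74) = 0.323
σ(0.65) = 1/(1+e^-0.65) = 0.657
σ(0.88) = 1/(1+e^-0.88) = 0.7068
σ(-2.7) = 1/(1+e^2.7) = 0.063
result = [0.323, 0.657, 0.7068, 0.063]

[0.323, 0.657, 0.7068, 0.063]


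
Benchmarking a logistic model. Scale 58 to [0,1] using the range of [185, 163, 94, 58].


min=58, max=185
(58-58)/(185-58) = 0/127 = 0.0

0.0


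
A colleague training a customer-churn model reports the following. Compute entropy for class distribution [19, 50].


Probabilities: [19/69, 50/69] ≈ [0.2754, 0.7246]
H = -((19/69)·log₂(19/69) + (50/69)·log₂(50/69))
  = 0.8491 bits

0.8491 bits


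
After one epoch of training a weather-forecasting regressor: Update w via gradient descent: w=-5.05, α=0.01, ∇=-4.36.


w_new = w - α·∇
= -5.05 - 0.01·-4.36
= -5.05 + 0.0436
= -5.0064

-5.0064


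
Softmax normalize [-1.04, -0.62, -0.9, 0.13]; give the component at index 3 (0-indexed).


Exponentials: e^-1.04=0.3535, e^-0.62=0.5379, e^-0.9=0.4066, e^0.13=1.1388
Sum = 2.4368
Softmax = [0.145, 0.2208, 0.1668, 0.4673]
p[3] = 1.1388/2.4368 = 0.4673

0.4673


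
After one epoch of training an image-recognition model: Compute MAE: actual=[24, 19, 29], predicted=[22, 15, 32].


Absolute errors: |24-22|=2, |19-15|=4, |29-32|=3
Sum = 9
MAE = 9/3 = 3

3


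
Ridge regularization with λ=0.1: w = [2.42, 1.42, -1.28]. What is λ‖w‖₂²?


‖w‖₂² = (2.42)² + (1.42)² + (-1.28)²
     = 5.8564 + 2.0164 + 1.6384
     = 9.5112
λ·‖w‖₂² = 0.1·9.5112 = 0.95112

0.95112


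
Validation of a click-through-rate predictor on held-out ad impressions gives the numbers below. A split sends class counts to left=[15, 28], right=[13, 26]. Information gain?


Parent = [28, 54], H_parent = 0.9262
H_left = 0.933 (n=43), H_right = 0.9183 (n=39)
H_children = (43/82)·0.933 + (39/82)·0.9183 = 0.926
IG = 0.9262 - 0.926 = 0.0002

0.0002


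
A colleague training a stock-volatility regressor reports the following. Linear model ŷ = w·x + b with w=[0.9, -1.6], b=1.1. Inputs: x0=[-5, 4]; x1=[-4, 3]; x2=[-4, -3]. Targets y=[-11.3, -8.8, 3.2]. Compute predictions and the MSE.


ŷ0 = (0.9)·(-5) + (-1.6)·(4) + 1.1 = -9.8
ŷ1 = (0.9)·(-4) + (-1.6)·(3) + 1.1 = -7.3
ŷ2 = (0.9)·(-4) + (-1.6)·(-3) + 1.1 = 2.3
errors² = [2.25, 2.25, 0.81]
MSE = 5.3100/3 = 1.77

1.77


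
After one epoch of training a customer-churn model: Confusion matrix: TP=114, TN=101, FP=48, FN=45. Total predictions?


Total = TP + TN + FP + FN
= 114 + 101 + 48 + 45
= 308
(Predicted positive: 162, predicted negative: 146)

308


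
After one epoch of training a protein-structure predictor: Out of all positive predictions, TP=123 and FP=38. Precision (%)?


Precision = TP/(TP+FP)
= 123/(123+38)
= 123/161 = 76.4%

76.4%


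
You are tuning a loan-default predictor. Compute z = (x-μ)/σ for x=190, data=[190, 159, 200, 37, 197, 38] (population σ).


μ = 136.8333, σ = 71.4876
z = (190 - 136.8333)/71.4876 = 0.7437

0.7437


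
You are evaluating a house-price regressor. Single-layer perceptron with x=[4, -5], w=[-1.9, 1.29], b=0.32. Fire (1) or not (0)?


z = (4)·(-1.9) + (-5)·(1.29) + 0.32
  = -13.73
step(z) = 0 (z<0)

0


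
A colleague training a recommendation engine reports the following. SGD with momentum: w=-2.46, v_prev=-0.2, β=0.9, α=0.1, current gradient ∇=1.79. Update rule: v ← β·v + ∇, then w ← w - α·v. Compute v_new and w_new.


v_new = 0.9·-0.2 + 1.79 = -0.18 + 1.79 = 1.61
w_new = -2.46 - 0.1·1.61 = -2.46 - 0.161 = -2.621

v_new=1.61, w_new=-2.621


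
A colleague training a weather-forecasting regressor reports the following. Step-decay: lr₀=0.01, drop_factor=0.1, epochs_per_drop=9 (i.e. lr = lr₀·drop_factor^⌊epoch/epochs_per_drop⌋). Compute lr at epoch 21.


n_drops = ⌊21/9⌋ = 2
lr = 0.01·0.1^2 = 0.01·0.01 = 0.0001

0.0001


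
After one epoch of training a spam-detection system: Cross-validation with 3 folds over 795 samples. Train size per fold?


Fold size = 795/3 = 265
Training per fold = 795 - 265 = 530

530


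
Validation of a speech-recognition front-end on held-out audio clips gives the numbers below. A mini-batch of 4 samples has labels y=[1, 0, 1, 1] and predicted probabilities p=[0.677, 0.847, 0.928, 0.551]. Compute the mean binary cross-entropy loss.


L[0] = -ln(0.677) = 0.3901
L[1] = -ln(1-0.847) = -ln(0.153) = 1.8773
L[2] = -ln(0.928) = 0.0747
L[3] = -ln(0.551) = 0.596
mean = (0.3901 + 1.8773 + 0.0747 + 0.596)/4 = 0.7345

0.7345


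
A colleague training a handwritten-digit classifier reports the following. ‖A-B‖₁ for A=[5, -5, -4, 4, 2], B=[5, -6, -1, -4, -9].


d = |5-5| + |-5+ 6| + |-4+ 1| + |4+ 4| + |2+ 9|
  = 0 + 1 + 3 + 8 + 11
  = 23

23


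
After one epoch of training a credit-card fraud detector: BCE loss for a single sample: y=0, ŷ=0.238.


BCE = -[y·ln(p) + (1-y)·ln(1-p)]
= -0 - 1·ln(1-0.238)
= -ln(0.762) = 0.2718

0.2718


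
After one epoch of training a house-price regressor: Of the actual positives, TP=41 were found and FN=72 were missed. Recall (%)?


Recall = TP/(TP+FN)
= 41/(41+72)
= 41/113 = 36.28%

36.28%


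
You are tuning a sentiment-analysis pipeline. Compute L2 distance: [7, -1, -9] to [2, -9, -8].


d = √((7-2)² + (-1+ 9)² + (-9+ 8)²)
  = √(25 + 64 + 1)
  = √90 = 9.4868

9.4868


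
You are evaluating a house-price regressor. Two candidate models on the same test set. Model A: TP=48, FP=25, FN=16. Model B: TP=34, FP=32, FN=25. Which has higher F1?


Model A: P=48/73=0.6575, R=48/64=0.75, F1=2PR/(P+R)=2TP/(2TP+FP+FN)=96/137=0.7007
Model B: P=34/66=0.5152, R=34/59=0.5763, F1=2PR/(P+R)=2TP/(2TP+FP+FN)=68/125=0.544
0.7007 > 0.544 → Model A

Model A


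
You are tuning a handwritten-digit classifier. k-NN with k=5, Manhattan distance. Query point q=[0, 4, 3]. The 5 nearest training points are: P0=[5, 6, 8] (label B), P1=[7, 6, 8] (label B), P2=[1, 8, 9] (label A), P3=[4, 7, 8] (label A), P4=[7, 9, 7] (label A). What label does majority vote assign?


d(q,P0) = 12  (label B)
d(q,P1) = 14  (label B)
d(q,P2) = 11  (label A)
d(q,P3) = 12  (label A)
d(q,P4) = 16  (label A)
Votes: A=3, B=2
Majority → A

A


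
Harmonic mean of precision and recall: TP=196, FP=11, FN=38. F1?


Precision = 196/207 = 0.9469
Recall = 196/234 = 0.8376
F1 = 2·P·R/(P+R) = 2·TP/(2·TP+FP+FN) = 392/(392+11+38) = 392/441 = 0.8889

0.8889


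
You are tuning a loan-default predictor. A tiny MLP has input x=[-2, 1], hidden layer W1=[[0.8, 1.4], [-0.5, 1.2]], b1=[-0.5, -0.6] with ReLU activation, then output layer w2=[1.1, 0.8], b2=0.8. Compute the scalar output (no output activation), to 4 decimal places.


z1[0] = (0.8)·(-2) + (1.4)·(1) - 0.5 = -0.7
z1[1] = (-0.5)·(-2) + (1.2)·(1) - 0.6 = 1.6
h = ReLU(z1) = [0.0, 1.6]
output = (1.1)·(0.0) + (0.8)·(1.6) + 0.8 = 2.08

2.08


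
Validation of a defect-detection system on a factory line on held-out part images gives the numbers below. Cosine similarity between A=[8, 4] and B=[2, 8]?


A·B = 8·2 + 4·8 = 48
‖A‖ = √80 = 8.9443, ‖B‖ = √68 = 8.2462
cos = 48/(√80·√68) = 48/√5440 = 0.6508

0.6508


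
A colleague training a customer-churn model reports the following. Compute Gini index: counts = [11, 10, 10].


Probabilities: [11/31, 10/31, 10/31] ≈ [0.3548, 0.3226, 0.3226]
Σpᵢ² = (121 + 100 + 100)/31² = 321/961
Gini = 1 - Σpᵢ² = 1 - 321/961 = 0.666

0.666


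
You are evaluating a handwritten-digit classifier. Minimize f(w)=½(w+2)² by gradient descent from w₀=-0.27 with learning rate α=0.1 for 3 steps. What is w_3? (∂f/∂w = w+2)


step 1: grad = -0.27+2 = 1.73; w = -0.27 - 0.1·(1.73) = -0.443
step 2: grad = -0.443+2 = 1.557; w = -0.443 - 0.1·(1.557) = -0.5987
step 3: grad = -0.5987+2 = 1.4013; w = -0.5987 - 0.1·(1.4013) = -0.73883

-0.73883


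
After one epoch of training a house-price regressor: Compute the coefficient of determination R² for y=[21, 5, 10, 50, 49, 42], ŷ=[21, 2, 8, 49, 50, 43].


ȳ = 29.5
SS_res = Σ(y-ŷ)² = 16
SS_tot = Σ(y-ȳ)² = 2009.5
R² = 1 - SS_res/SS_tot = 1 - 0.008 = 0.992

0.992


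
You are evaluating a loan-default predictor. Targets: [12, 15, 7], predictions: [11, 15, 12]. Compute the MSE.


Squared errors: (12-11)²=1, (15-15)²=0, (7-12)²=25
Sum = 26
MSE = 26/3 = 26/3

26/3


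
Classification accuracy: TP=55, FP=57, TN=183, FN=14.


Accuracy = (TP+TN)/(TP+TN+FP+FN)
= (55+183)/(309)
= 238/309 = 77.02%

77.02%


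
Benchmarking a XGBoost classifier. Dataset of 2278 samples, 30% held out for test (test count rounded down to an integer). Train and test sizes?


Test = ⌊2278·30/100⌋ = 683
Train = 2278 - 683 = 1595

Train: 1595, Test: 683


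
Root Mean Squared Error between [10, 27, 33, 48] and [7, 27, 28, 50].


MSE = 38/4 = 9.5
RMSE = √(38/4) = 3.0822

3.0822


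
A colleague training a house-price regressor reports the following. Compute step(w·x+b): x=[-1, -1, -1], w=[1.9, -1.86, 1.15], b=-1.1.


z = (-1)·(1.9) + (-1)·(-1.86) + (-1)·(1.15) - 1.1
  = -2.29
step(z) = 0 (z<0)

0


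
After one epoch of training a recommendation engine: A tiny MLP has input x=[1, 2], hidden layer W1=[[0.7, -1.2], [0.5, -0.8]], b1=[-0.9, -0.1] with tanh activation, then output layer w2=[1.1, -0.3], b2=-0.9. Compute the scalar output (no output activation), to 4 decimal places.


z1[0] = (0.7)·(1) + (-1.2)·(2) - 0.9 = -2.6
z1[1] = (0.5)·(1) + (-0.8)·(2) - 0.1 = -1.2
h = tanh(z1) = [-0.989, -0.8337]
output = (1.1)·(-0.989) + (-0.3)·(-0.8337) - 0.9 = -1.7378

-1.7378


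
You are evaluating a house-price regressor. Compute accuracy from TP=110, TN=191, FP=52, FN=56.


Accuracy = (TP+TN)/(TP+TN+FP+FN)
= (110+191)/(409)
= 301/409 = 73.59%

73.59%


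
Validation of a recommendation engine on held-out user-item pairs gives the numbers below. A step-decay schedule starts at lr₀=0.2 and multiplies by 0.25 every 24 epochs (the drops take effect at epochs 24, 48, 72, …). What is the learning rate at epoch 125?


n_drops = ⌊125/24⌋ = 5
lr = 0.2·0.25^5 = 0.2·0.0009765625 = 0.0001953125

0.0001953125


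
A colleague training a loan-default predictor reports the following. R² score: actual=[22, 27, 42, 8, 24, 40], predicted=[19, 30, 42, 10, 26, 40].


ȳ = 27.1667
SS_res = Σ(y-ŷ)² = 26
SS_tot = Σ(y-ȳ)² = 788.83
R² = 1 - SS_res/SS_tot = 1 - 0.033 = 0.967

0.967


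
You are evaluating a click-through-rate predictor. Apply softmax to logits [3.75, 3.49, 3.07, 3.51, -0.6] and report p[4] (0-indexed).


Exponentials: e^3.75=42.5211, e^3.49=32.7859, e^3.07=21.5419, e^3.51=33.4483, e^-0.6=0.5488
Sum = 130.846
Softmax = [0.325, 0.2506, 0.1646, 0.2556, 0.0042]
p[4] = 0.5488/130.846 = 0.0042

0.0042


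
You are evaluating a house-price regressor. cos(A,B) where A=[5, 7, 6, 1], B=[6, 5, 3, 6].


A·B = 5·6 + 7·5 + 6·3 + 1·6 = 89
‖A‖ = √111 = 10.5357, ‖B‖ = √106 = 10.2956
cos = 89/(√111·√106) = 89/√11766 = 0.8205

0.8205


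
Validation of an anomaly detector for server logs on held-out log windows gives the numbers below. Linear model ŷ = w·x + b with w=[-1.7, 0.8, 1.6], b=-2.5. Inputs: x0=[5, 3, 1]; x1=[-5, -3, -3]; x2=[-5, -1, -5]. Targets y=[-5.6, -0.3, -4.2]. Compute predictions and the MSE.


ŷ0 = (-1.7)·(5) + (0.8)·(3) + (1.6)·(1) - 2.5 = -7.0
ŷ1 = (-1.7)·(-5) + (0.8)·(-3) + (1.6)·(-3) - 2.5 = -1.2
ŷ2 = (-1.7)·(-5) + (0.8)·(-1) + (1.6)·(-5) - 2.5 = -2.8
errors² = [1.96, 0.81, 1.96]
MSE = 4.7300/3 = 1.5767

1.5767


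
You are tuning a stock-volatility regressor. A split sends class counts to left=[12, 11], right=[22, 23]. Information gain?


Parent = [34, 34], H_parent = 1
H_left = 0.9986 (n=23), H_right = 0.9996 (n=45)
H_children = (23/68)·0.9986 + (45/68)·0.9996 = 0.9993
IG = 1 - 0.9993 = 0.0007

0.0007


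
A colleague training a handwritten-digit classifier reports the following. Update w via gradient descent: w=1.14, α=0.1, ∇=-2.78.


w_new = w - α·∇
= 1.14 - 0.1·-2.78
= 1.14 + 0.278
= 1.418

1.418


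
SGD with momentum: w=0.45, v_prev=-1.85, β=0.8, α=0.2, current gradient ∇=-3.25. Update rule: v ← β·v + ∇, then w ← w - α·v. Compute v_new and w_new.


v_new = 0.8·-1.85 - 3.25 = -1.48 - 3.25 = -4.73
w_new = 0.45 - 0.2·-4.73 = 0.45 + 0.946 = 1.396

v_new=-4.73, w_new=1.396


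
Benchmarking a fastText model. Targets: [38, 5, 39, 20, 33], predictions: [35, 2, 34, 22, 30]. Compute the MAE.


Absolute errors: |38-35|=3, |5-2|=3, |39-34|=5, |20-22|=2, |33-30|=3
Sum = 16
MAE = 16/5 = 16/5

16/5


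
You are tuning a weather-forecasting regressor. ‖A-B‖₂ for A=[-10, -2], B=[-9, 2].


d = √((-10+ 9)² + (-2-2)²)
  = √(1 + 16)
  = √17 = 4.1231

4.1231


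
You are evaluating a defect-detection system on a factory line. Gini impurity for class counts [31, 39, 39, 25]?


Probabilities: [31/134, 39/134, 39/134, 25/134] ≈ [0.2313, 0.291, 0.291, 0.1866]
Σpᵢ² = (961 + 1521 + 1521 + 625)/134² = 4628/17956
Gini = 1 - Σpᵢ² = 1 - 4628/17956 = 0.7423

0.7423


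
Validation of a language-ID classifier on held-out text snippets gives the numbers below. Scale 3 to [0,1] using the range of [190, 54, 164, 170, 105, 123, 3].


min=3, max=190
(3-3)/(190-3) = 0/187 = 0.0

0.0


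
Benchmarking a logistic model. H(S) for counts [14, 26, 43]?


Probabilities: [14/83, 26/83, 43/83] ≈ [0.1687, 0.3133, 0.5181]
H = -((14/83)·log₂(14/83) + (26/83)·log₂(26/83) + (43/83)·log₂(43/83))
  = 1.4492 bits

1.4492 bits


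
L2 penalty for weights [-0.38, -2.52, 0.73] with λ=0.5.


‖w‖₂² = (-0.38)² + (-2.52)² + (0.73)²
     = 0.1444 + 6.3504 + 0.5329
     = 7.0277
λ·‖w‖₂² = 0.5·7.0277 = 3.51385

3.51385


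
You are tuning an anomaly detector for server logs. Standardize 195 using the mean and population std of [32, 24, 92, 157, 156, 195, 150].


μ = 115.1429, σ = 61.8395
z = (195 - 115.1429)/61.8395 = 1.2914

1.2914


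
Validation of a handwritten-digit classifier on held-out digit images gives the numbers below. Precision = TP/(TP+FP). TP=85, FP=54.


Precision = TP/(TP+FP)
= 85/(85+54)
= 85/139 = 61.15%

61.15%


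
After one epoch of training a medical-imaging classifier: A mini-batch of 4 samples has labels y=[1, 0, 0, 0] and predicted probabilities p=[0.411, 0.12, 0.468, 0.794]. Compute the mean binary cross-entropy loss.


L[0] = -ln(0.411) = 0.8892
L[1] = -ln(1-0.12) = -ln(0.88) = 0.1278
L[2] = -ln(1-0.468) = -ln(0.532) = 0.6311
L[3] = -ln(1-0.794) = -ln(0.206) = 1.5799
mean = (0.8892 + 0.1278 + 0.6311 + 1.5799)/4 = 0.807

0.807


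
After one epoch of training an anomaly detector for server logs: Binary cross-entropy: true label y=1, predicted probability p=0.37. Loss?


BCE = -[y·ln(p) + (1-y)·ln(1-p)]
= -1·ln(0.37) - 0
= -ln(0.37) = 0.9943

0.9943


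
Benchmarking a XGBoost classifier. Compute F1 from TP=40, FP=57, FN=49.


Precision = 40/97 = 0.4124
Recall = 40/89 = 0.4494
F1 = 2·P·R/(P+R) = 2·TP/(2·TP+FP+FN) = 80/(80+57+49) = 80/186 = 0.4301

0.4301


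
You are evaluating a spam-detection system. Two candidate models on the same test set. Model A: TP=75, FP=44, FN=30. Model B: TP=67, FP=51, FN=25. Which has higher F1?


Model A: P=75/119=0.6303, R=75/105=0.7143, F1=2PR/(P+R)=2TP/(2TP+FP+FN)=150/224=0.6696
Model B: P=67/118=0.5678, R=67/92=0.7283, F1=2PR/(P+R)=2TP/(2TP+FP+FN)=134/210=0.6381
0.6696 > 0.6381 → Model A

Model A


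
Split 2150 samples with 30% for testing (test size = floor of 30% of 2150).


Test = ⌊2150·30/100⌋ = 645
Train = 2150 - 645 = 1505

Train: 1505, Test: 645


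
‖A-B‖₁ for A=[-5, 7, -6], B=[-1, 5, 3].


d = |-5+ 1| + |7-5| + |-6-3|
  = 4 + 2 + 9
  = 15

15


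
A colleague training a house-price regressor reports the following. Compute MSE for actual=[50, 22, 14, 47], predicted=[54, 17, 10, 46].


Squared errors: (50-54)²=16, (22-17)²=25, (14-10)²=16, (47-46)²=1
Sum = 58
MSE = 58/4 = 29/2

29/2


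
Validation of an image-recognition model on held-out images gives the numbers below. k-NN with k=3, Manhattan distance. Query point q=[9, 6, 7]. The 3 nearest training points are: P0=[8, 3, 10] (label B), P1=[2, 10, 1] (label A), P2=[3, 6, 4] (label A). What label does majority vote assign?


d(q,P0) = 7  (label B)
d(q,P1) = 17  (label A)
d(q,P2) = 9  (label A)
Votes: A=2, B=1
Majority → A

A


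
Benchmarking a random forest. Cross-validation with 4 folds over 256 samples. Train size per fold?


Fold size = 256/4 = 64
Training per fold = 256 - 64 = 192

192


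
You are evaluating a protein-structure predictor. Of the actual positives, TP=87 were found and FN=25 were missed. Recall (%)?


Recall = TP/(TP+FN)
= 87/(87+25)
= 87/112 = 77.68%

77.68%


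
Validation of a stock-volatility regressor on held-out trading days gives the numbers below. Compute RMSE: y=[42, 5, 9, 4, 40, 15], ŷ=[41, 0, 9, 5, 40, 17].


MSE = 31/6 = 5.1667
RMSE = √(31/6) = 2.273

2.273


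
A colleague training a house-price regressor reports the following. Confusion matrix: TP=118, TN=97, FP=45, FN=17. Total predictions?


Total = TP + TN + FP + FN
= 118 + 97 + 45 + 17
= 277
(Predicted positive: 163, predicted negative: 114)

277


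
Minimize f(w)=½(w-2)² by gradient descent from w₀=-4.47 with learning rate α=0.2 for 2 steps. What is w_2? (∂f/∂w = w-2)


step 1: grad = -4.47-2 = -6.47; w = -4.47 - 0.2·(-6.47) = -3.176
step 2: grad = -3.176-2 = -5.176; w = -3.176 - 0.2·(-5.176) = -2.1408

-2.1408


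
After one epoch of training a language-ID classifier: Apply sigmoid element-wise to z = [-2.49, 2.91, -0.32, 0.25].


σ(-2.49) = 1/(1+e^2.49) = 0.0766
σ(2.91) = 1/(1+e^-2.91) = 0.9483
σ(-0.32) = 1/(1+e^0.32) = 0.4207
σ(0.25) = 1/(1+e^-0.25) = 0.5622
result = [0.0766, 0.9483, 0.4207, 0.5622]

[0.0766, 0.9483, 0.4207, 0.5622]


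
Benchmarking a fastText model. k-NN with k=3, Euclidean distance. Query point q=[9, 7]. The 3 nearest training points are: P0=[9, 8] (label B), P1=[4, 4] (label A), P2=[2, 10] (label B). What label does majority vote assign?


d(q,P0) = 1.0  (label B)
d(q,P1) = 5.831  (label A)
d(q,P2) = 7.6158  (label B)
Votes: A=1, B=2
Majority → B

B


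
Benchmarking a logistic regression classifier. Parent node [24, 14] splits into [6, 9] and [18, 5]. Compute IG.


Parent = [24, 14], H_parent = 0.9495
H_left = 0.971 (n=15), H_right = 0.7554 (n=23)
H_children = (15/38)·0.971 + (23/38)·0.7554 = 0.8405
IG = 0.9495 - 0.8405 = 0.109

0.109


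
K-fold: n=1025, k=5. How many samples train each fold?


Fold size = 1025/5 = 205
Training per fold = 1025 - 205 = 820

820


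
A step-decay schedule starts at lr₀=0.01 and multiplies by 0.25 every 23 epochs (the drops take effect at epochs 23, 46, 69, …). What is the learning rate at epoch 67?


n_drops = ⌊67/23⌋ = 2
lr = 0.01·0.25^2 = 0.01·0.0625 = 0.000625

0.000625


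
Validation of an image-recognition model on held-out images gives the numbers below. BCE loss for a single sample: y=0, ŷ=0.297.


BCE = -[y·ln(p) + (1-y)·ln(1-p)]
= -0 - 1·ln(1-0.297)
= -ln(0.703) = 0.3524

0.3524


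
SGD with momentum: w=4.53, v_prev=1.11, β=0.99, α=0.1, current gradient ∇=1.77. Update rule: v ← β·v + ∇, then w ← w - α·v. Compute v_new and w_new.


v_new = 0.99·1.11 + 1.77 = 1.0989 + 1.77 = 2.8689
w_new = 4.53 - 0.1·2.8689 = 4.53 - 0.28689 = 4.24311

v_new=2.8689, w_new=4.24311


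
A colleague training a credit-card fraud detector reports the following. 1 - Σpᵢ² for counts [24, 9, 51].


Probabilities: [24/84, 9/84, 51/84] ≈ [0.2857, 0.1071, 0.6071]
Σpᵢ² = (576 + 81 + 2601)/84² = 3258/7056
Gini = 1 - Σpᵢ² = 1 - 3258/7056 = 0.5383

0.5383


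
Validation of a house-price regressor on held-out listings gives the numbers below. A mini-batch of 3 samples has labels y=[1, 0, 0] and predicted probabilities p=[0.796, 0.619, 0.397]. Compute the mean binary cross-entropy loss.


L[0] = -ln(0.796) = 0.2282
L[1] = -ln(1-0.619) = -ln(0.381) = 0.965
L[2] = -ln(1-0.397) = -ln(0.603) = 0.5058
mean = (0.2282 + 0.965 + 0.5058)/3 = 0.5663

0.5663


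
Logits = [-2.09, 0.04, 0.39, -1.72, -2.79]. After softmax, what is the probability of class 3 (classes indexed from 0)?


Exponentials: e^-2.09=0.1237, e^0.04=1.0408, e^0.39=1.477, e^-1.72=0.1791, e^-2.79=0.0614
Sum = 2.882
Softmax = [0.0429, 0.3611, 0.5125, 0.0621, 0.0213]
p[3] = 0.1791/2.882 = 0.0621

0.0621


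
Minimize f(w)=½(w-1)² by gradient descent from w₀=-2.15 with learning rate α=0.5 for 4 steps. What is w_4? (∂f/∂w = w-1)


step 1: grad = -2.15-1 = -3.15; w = -2.15 - 0.5·(-3.15) = -0.575
step 2: grad = -0.575-1 = -1.575; w = -0.575 - 0.5·(-1.575) = 0.2125
step 3: grad = 0.2125-1 = -0.7875; w = 0.2125 - 0.5·(-0.7875) = 0.60625
step 4: grad = 0.60625-1 = -0.39375; w = 0.60625 - 0.5·(-0.39375) = 0.803125

0.803125


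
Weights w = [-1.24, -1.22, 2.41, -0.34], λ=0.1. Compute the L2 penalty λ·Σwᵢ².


‖w‖₂² = (-1.24)² + (-1.22)² + (2.41)² + (-0.34)²
     = 1.5376 + 1.4884 + 5.8081 + 0.1156
     = 8.9497
λ·‖w‖₂² = 0.1·8.9497 = 0.89497

0.89497


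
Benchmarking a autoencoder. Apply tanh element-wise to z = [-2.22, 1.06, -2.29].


tanh(-2.22) = -0.9767
tanh(1.06) = 0.7857
tanh(-2.29) = -0.9797
result = [-0.9767, 0.7857, -0.9797]

[-0.9767, 0.7857, -0.9797]


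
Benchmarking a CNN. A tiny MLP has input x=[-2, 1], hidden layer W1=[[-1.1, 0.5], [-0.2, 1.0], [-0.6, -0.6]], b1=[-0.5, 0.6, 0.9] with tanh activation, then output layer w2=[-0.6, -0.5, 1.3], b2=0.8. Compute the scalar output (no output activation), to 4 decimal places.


z1[0] = (-1.1)·(-2) + (0.5)·(1) - 0.5 = 2.2
z1[1] = (-0.2)·(-2) + (1.0)·(1) + 0.6 = 2.0
z1[2] = (-0.6)·(-2) + (-0.6)·(1) + 0.9 = 1.5
h = tanh(z1) = [0.9757, 0.964, 0.9051]
output = (-0.6)·(0.9757) + (-0.5)·(0.964) + (1.3)·(0.9051) + 0.8 = 0.9092

0.9092


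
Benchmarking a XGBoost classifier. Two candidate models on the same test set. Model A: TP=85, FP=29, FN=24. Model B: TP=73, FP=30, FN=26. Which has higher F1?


Model A: P=85/114=0.7456, R=85/109=0.7798, F1=2PR/(P+R)=2TP/(2TP+FP+FN)=170/223=0.7623
Model B: P=73/103=0.7087, R=73/99=0.7374, F1=2PR/(P+R)=2TP/(2TP+FP+FN)=146/202=0.7228
0.7623 > 0.7228 → Model A

Model A


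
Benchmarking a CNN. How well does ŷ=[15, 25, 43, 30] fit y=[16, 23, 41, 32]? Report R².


ȳ = 28
SS_res = Σ(y-ŷ)² = 13
SS_tot = Σ(y-ȳ)² = 354
R² = 1 - SS_res/SS_tot = 1 - 0.0367 = 0.9633

0.9633


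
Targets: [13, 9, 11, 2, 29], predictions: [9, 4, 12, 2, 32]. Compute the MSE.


Squared errors: (13-9)²=16, (9-4)²=25, (11-12)²=1, (2-2)²=0, (29-32)²=9
Sum = 51
MSE = 51/5 = 51/5

51/5


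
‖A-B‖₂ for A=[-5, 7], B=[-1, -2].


d = √((-5+ 1)² + (7+ 2)²)
  = √(16 + 81)
  = √97 = 9.8489

9.8489


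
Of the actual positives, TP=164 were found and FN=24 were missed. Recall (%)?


Recall = TP/(TP+FN)
= 164/(164+24)
= 164/188 = 87.23%

87.23%


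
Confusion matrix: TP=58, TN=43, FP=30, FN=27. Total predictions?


Total = TP + TN + FP + FN
= 58 + 43 + 30 + 27
= 158
(Predicted positive: 88, predicted negative: 70)

158


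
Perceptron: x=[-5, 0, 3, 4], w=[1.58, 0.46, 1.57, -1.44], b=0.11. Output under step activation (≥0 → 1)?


z = (-5)·(1.58) + (0)·(0.46) + (3)·(1.57) + (4)·(-1.44) + 0.11
  = -8.84
step(z) = 0 (z<0)

0


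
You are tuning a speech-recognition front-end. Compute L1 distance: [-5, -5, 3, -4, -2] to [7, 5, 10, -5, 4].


d = |-5-7| + |-5-5| + |3-10| + |-4+ 5| + |-2-4|
  = 12 + 10 + 7 + 1 + 6
  = 36

36


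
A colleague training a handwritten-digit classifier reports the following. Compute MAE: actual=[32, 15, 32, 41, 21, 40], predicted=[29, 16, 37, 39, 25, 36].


Absolute errors: |32-29|=3, |15-16|=1, |32-37|=5, |41-39|=2, |21-25|=4, |40-36|=4
Sum = 19
MAE = 19/6 = 19/6

19/6


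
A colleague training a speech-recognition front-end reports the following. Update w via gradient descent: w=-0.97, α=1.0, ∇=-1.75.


w_new = w - α·∇
= -0.97 - 1.0·-1.75
= -0.97 + 1.75
= 0.78

0.78


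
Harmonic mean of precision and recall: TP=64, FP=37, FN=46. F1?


Precision = 64/101 = 0.6337
Recall = 64/110 = 0.5818
F1 = 2·P·R/(P+R) = 2·TP/(2·TP+FP+FN) = 128/(128+37+46) = 128/211 = 0.6066

0.6066


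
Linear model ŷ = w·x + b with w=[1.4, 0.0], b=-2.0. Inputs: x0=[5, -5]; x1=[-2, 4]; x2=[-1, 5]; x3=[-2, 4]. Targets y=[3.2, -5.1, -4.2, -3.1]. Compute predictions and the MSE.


ŷ0 = (1.4)·(5) + (0.0)·(-5) - 2.0 = 5.0
ŷ1 = (1.4)·(-2) + (0.0)·(4) - 2.0 = -4.8
ŷ2 = (1.4)·(-1) + (0.0)·(5) - 2.0 = -3.4
ŷ3 = (1.4)·(-2) + (0.0)·(4) - 2.0 = -4.8
errors² = [3.24, 0.09, 0.64, 2.89]
MSE = 6.8600/4 = 1.715

1.715


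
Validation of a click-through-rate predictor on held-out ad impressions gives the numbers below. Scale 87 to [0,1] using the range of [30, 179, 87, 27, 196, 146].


min=27, max=196
(87-27)/(196-27) = 60/169 = 0.355

0.355


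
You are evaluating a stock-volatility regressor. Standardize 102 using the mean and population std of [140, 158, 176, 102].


μ = 144, σ = 27.3861
z = (102 - 144)/27.3861 = -1.5336

-1.5336


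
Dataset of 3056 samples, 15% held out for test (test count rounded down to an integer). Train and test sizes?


Test = ⌊3056·15/100⌋ = 458
Train = 3056 - 458 = 2598

Train: 2598, Test: 458


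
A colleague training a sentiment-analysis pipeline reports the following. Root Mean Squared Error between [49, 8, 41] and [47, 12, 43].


MSE = 24/3 = 8
RMSE = √(24/3) = 2.8284

2.8284


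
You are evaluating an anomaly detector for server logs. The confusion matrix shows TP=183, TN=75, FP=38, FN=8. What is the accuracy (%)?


Accuracy = (TP+TN)/(TP+TN+FP+FN)
= (183+75)/(304)
= 258/304 = 84.87%

84.87%


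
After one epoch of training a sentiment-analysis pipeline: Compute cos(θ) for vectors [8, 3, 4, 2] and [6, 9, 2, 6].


A·B = 8·6 + 3·9 + 4·2 + 2·6 = 95
‖A‖ = √93 = 9.6437, ‖B‖ = √157 = 12.53
cos = 95/(√93·√157) = 95/√14601 = 0.7862

0.7862


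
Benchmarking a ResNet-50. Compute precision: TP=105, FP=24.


Precision = TP/(TP+FP)
= 105/(105+24)
= 105/129 = 81.4%

81.4%


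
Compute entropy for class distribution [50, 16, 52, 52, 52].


Probabilities: [50/222, 16/222, 52/222, 52/222, 52/222] ≈ [0.2252, 0.0721, 0.2342, 0.2342, 0.2342]
H = -((50/222)·log₂(50/222) + (16/222)·log₂(16/222) + (52/222)·log₂(52/222) + (52/222)·log₂(52/222) + (52/222)·log₂(52/222))
  = 2.2293 bits

2.2293 bits


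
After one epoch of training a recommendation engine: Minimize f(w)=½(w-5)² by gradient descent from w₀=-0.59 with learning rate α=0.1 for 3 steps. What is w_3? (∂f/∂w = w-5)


step 1: grad = -0.59-5 = -5.59; w = -0.59 - 0.1·(-5.59) = -0.031
step 2: grad = -0.031-5 = -5.031; w = -0.031 - 0.1·(-5.031) = 0.4721
step 3: grad = 0.4721-5 = -4.5279; w = 0.4721 - 0.1·(-4.5279) = 0.92489

0.92489


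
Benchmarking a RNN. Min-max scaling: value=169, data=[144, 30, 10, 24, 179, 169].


min=10, max=179
(169-10)/(179-10) = 159/169 = 0.9408

0.9408


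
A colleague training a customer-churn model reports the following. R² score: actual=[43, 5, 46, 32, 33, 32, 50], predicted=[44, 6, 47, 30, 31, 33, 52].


ȳ = 34.4286
SS_res = Σ(y-ŷ)² = 16
SS_tot = Σ(y-ȳ)² = 1329.71
R² = 1 - SS_res/SS_tot = 1 - 0.012 = 0.988

0.988


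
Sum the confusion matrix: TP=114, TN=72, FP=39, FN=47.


Total = TP + TN + FP + FN
= 114 + 72 + 39 + 47
= 272
(Predicted positive: 153, predicted negative: 119)

272


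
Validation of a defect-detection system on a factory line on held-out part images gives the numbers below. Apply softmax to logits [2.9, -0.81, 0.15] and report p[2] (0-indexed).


Exponentials: e^2.9=18.1741, e^-0.81=0.4449, e^0.15=1.1618
Sum = 19.7808
Softmax = [0.9188, 0.0225, 0.0587]
p[2] = 1.1618/19.7808 = 0.0587

0.0587


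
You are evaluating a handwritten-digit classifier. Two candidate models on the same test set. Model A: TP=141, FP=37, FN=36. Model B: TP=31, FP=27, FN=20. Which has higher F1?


Model A: P=141/178=0.7921, R=141/177=0.7966, F1=2PR/(P+R)=2TP/(2TP+FP+FN)=282/355=0.7944
Model B: P=31/58=0.5345, R=31/51=0.6078, F1=2PR/(P+R)=2TP/(2TP+FP+FN)=62/109=0.5688
0.7944 > 0.5688 → Model A

Model A


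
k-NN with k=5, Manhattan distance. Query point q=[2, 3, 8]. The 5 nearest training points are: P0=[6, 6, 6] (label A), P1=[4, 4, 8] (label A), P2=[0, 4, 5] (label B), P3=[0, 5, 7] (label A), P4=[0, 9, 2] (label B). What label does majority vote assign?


d(q,P0) = 9  (label A)
d(q,P1) = 3  (label A)
d(q,P2) = 6  (label B)
d(q,P3) = 5  (label A)
d(q,P4) = 14  (label B)
Votes: A=3, B=2
Majority → A

A


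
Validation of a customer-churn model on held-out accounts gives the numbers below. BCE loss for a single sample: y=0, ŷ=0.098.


BCE = -[y·ln(p) + (1-y)·ln(1-p)]
= -0 - 1·ln(1-0.098)
= -ln(0.902) = 0.1031

0.1031


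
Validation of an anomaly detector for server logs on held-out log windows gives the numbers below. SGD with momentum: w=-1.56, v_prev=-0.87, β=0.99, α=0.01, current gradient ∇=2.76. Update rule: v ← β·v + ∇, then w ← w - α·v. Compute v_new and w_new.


v_new = 0.99·-0.87 + 2.76 = -0.8613 + 2.76 = 1.8987
w_new = -1.56 - 0.01·1.8987 = -1.56 - 0.018987 = -1.578987

v_new=1.8987, w_new=-1.578987


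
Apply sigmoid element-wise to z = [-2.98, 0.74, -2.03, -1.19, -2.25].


σ(-2.98) = 1/(1+e^2.98) = 0.0483
σ(0.74) = 1/(1+e^-0.74) = 0.677
σ(-2.03) = 1/(1+e^2.03) = 0.1161
σ(-1.19) = 1/(1+e^1.19) = 0.2333
σ(-2.25) = 1/(1+e^2.25) = 0.0953
result = [0.0483, 0.677, 0.1161, 0.2333, 0.0953]

[0.0483, 0.677, 0.1161, 0.2333, 0.0953]


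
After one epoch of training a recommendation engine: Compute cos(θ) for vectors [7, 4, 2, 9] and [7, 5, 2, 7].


A·B = 7·7 + 4·5 + 2·2 + 9·7 = 136
‖A‖ = √150 = 12.2474, ‖B‖ = √127 = 11.2694
cos = 136/(√150·√127) = 136/√19050 = 0.9854

0.9854


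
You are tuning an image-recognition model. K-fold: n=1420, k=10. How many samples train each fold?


Fold size = 1420/10 = 142
Training per fold = 1420 - 142 = 1278

1278


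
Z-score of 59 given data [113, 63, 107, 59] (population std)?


μ = 85.5, σ = 24.6323
z = (59 - 85.5)/24.6323 = -1.0758

-1.0758


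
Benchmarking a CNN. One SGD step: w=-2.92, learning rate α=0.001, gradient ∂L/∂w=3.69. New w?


w_new = w - α·∇
= -2.92 - 0.001·3.69
= -2.92 - 0.00369
= -2.92369

-2.92369


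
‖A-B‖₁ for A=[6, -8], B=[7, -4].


d = |6-7| + |-8+ 4|
  = 1 + 4
  = 5

5


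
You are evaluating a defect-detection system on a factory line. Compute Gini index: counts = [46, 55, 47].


Probabilities: [46/148, 55/148, 47/148] ≈ [0.3108, 0.3716, 0.3176]
Σpᵢ² = (2116 + 3025 + 2209)/148² = 7350/21904
Gini = 1 - Σpᵢ² = 1 - 7350/21904 = 0.6644

0.6644


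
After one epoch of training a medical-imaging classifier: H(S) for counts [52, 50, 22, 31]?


Probabilities: [52/155, 50/155, 22/155, 31/155] ≈ [0.3355, 0.3226, 0.1419, 0.2]
H = -((52/155)·log₂(52/155) + (50/155)·log₂(50/155) + (22/155)·log₂(22/155) + (31/155)·log₂(31/155))
  = 1.9193 bits

1.9193 bits


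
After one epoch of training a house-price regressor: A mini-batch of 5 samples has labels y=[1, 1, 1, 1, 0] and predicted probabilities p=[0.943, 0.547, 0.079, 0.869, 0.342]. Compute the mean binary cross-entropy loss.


L[0] = -ln(0.943) = 0.0587
L[1] = -ln(0.547) = 0.6033
L[2] = -ln(0.079) = 2.5383
L[3] = -ln(0.869) = 0.1404
L[4] = -ln(1-0.342) = -ln(0.658) = 0.4186
mean = (0.0587 + 0.6033 + 2.5383 + 0.1404 + 0.4186)/5 = 0.7519

0.7519


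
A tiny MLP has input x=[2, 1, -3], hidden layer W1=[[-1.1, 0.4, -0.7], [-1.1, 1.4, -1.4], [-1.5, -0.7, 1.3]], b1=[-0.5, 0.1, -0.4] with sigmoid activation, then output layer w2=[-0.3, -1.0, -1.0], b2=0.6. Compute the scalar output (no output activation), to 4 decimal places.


z1[0] = (-1.1)·(2) + (0.4)·(1) + (-0.7)·(-3) - 0.5 = -0.2
z1[1] = (-1.1)·(2) + (1.4)·(1) + (-1.4)·(-3) + 0.1 = 3.5
z1[2] = (-1.5)·(2) + (-0.7)·(1) + (1.3)·(-3) - 0.4 = -8.0
h = sigmoid(z1) = [0.4502, 0.9707, 0.0003]
output = (-0.3)·(0.4502) + (-1.0)·(0.9707) + (-1.0)·(0.0003) + 0.6 = -0.5061

-0.5061


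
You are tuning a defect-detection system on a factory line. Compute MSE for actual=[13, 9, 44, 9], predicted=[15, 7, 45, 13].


Squared errors: (13-15)²=4, (9-7)²=4, (44-45)²=1, (9-13)²=16
Sum = 25
MSE = 25/4 = 25/4

25/4


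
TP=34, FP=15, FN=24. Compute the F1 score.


Precision = 34/49 = 0.6939
Recall = 34/58 = 0.5862
F1 = 2·P·R/(P+R) = 2·TP/(2·TP+FP+FN) = 68/(68+15+24) = 68/107 = 0.6355

0.6355


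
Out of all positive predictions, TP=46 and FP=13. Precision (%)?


Precision = TP/(TP+FP)
= 46/(46+13)
= 46/59 = 77.97%

77.97%


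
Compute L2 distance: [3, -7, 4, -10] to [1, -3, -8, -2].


d = √((3-1)² + (-7+ 3)² + (4+ 8)² + (-10+ 2)²)
  = √(4 + 16 + 144 + 64)
  = √228 = 15.0997

15.0997


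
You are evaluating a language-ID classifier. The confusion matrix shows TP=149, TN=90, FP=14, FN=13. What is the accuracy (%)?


Accuracy = (TP+TN)/(TP+TN+FP+FN)
= (149+90)/(266)
= 239/266 = 89.85%

89.85%


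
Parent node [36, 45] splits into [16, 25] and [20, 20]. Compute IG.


Parent = [36, 45], H_parent = 0.9911
H_left = 0.965 (n=41), H_right = 1 (n=40)
H_children = (41/81)·0.965 + (40/81)·1 = 0.9823
IG = 0.9911 - 0.9823 = 0.0088

0.0088


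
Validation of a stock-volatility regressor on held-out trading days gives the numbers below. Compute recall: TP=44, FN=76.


Recall = TP/(TP+FN)
= 44/(44+76)
= 44/120 = 36.67%

36.67%


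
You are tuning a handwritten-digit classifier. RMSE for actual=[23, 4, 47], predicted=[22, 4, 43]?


MSE = 17/3 = 5.6667
RMSE = √(17/3) = 2.3805

2.3805


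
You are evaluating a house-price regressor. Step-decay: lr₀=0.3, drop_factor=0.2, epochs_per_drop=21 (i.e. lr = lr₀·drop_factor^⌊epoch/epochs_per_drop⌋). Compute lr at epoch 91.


n_drops = ⌊91/21⌋ = 4
lr = 0.3·0.2^4 = 0.3·0.0016 = 0.00048

0.00048


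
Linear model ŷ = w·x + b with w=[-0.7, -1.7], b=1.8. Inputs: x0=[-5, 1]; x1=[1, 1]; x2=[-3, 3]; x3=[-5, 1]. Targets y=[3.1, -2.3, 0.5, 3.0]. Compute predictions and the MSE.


ŷ0 = (-0.7)·(-5) + (-1.7)·(1) + 1.8 = 3.6
ŷ1 = (-0.7)·(1) + (-1.7)·(1) + 1.8 = -0.6
ŷ2 = (-0.7)·(-3) + (-1.7)·(3) + 1.8 = -1.2
ŷ3 = (-0.7)·(-5) + (-1.7)·(1) + 1.8 = 3.6
errors² = [0.25, 2.89, 2.89, 0.36]
MSE = 6.3900/4 = 1.5975

1.5975


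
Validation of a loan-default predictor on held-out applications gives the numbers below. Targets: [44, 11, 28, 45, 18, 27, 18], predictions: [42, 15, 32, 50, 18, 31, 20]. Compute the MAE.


Absolute errors: |44-42|=2, |11-15|=4, |28-32|=4, |45-50|=5, |18-18|=0, |27-31|=4, |18-20|=2
Sum = 21
MAE = 21/7 = 3

3


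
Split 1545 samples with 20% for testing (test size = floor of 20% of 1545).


Test = ⌊1545·20/100⌋ = 309
Train = 1545 - 309 = 1236

Train: 1236, Test: 309


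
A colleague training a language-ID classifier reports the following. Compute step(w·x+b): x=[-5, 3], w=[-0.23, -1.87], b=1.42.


z = (-5)·(-0.23) + (3)·(-1.87) + 1.42
  = -3.04
step(z) = 0 (z<0)

0


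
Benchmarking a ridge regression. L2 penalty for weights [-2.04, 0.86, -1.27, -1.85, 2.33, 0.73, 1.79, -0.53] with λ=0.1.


‖w‖₂² = (-2.04)² + (0.86)² + (-1.27)² + (-1.85)² + (2.33)² + (0.73)² + (1.79)² + (-0.53)²
     = 4.1616 + 0.7396 + 1.6129 + 3.4225 + 5.4289 + 0.5329 + 3.2041 + 0.2809
     = 19.3834
λ·‖w‖₂² = 0.1·19.3834 = 1.93834

1.93834


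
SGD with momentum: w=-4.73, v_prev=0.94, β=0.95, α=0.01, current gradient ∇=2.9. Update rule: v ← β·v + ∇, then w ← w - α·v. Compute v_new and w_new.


v_new = 0.95·0.94 + 2.9 = 0.893 + 2.9 = 3.793
w_new = -4.73 - 0.01·3.793 = -4.73 - 0.03793 = -4.76793

v_new=3.793, w_new=-4.76793


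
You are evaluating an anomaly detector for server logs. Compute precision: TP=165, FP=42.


Precision = TP/(TP+FP)
= 165/(165+42)
= 165/207 = 79.71%

79.71%


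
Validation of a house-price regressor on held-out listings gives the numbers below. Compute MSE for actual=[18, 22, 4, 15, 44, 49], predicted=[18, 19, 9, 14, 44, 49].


Squared errors: (18-18)²=0, (22-19)²=9, (4-9)²=25, (15-14)²=1, (44-44)²=0, (49-49)²=0
Sum = 35
MSE = 35/6 = 35/6

35/6


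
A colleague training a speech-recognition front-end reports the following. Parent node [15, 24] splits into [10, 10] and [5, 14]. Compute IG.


Parent = [15, 24], H_parent = 0.9612
H_left = 1 (n=20), H_right = 0.8315 (n=19)
H_children = (20/39)·1 + (19/39)·0.8315 = 0.9179
IG = 0.9612 - 0.9179 = 0.0433

0.0433


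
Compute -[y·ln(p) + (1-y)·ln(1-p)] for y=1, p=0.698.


BCE = -[y·ln(p) + (1-y)·ln(1-p)]
= -1·ln(0.698) - 0
= -ln(0.698) = 0.3595

0.3595


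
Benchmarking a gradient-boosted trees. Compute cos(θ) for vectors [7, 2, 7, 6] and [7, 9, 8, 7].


A·B = 7·7 + 2·9 + 7·8 + 6·7 = 165
‖A‖ = √138 = 11.7473, ‖B‖ = √243 = 15.5885
cos = 165/(√138·√243) = 165/√33534 = 0.901

0.901


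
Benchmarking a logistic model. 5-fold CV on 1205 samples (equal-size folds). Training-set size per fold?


Fold size = 1205/5 = 241
Training per fold = 1205 - 241 = 964

964


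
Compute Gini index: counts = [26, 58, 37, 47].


Probabilities: [26/168, 58/168, 37/168, 47/168] ≈ [0.1548, 0.3452, 0.2202, 0.2798]
Σpᵢ² = (676 + 3364 + 1369 + 2209)/168² = 7618/28224
Gini = 1 - Σpᵢ² = 1 - 7618/28224 = 0.7301

0.7301
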